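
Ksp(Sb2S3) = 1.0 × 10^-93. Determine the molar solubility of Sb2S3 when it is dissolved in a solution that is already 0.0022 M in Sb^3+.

Sb2S3(s) ⇌ 2 Sb^3+ + 3 S^2-
Ksp = [Sb^3+]^2[S^2-]^3
If s mol/L dissolves here, [Sb^3+] = 0.0022 + 2s ≈ 0.0022, [S^2-] = 3s (since the Sb^3+ already present dominates).
Ksp ≈ (0.0022)^2 × (3s)^3
s = 2.0 × 10^-30 M
Check: 2s = 3.9 × 10^-30 ≪ 0.0022, so the approximation is valid.

s ≈ 2.0 × 10^-30 M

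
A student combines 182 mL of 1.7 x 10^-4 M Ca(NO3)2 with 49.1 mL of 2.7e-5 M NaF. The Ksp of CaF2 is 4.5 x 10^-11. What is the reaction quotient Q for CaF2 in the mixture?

Q ≈ 4.4e-15

Total volume = 182 + 49.1 = 231.1 mL.
[Ca^2+] = 1.7 × 10^-4 × (182/231.1) = 1.34 x 10^-4 M
[F^-] = 2.7 × 10^-5 × (49.1/231.1) = 5.74 × 10^-6 M
CaF2(s) ⇌ Ca^2+(aq) + 2 F^-(aq), so Q = [Ca^2+][F^-]^2
Q = (1.34 × 10^-4)(5.74 × 10^-6)^2 = 4.4 × 10^-15
Q < Ksp, so no precipitate of CaF2 forms.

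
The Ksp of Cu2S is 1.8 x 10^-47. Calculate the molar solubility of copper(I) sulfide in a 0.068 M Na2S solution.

Cu2S(s) ⇌ 2 Cu^+ + S^2-
Ksp = [Cu^+]^2[S^2-]
Let s = moles of Cu2S that dissolve per litre. [Cu^+] = 2s, [S^2-] = 0.068 + s ≈ 0.068 (common-ion effect: S^2- is already 0.068 M).
Ksp ≈ (2s)^2 × 0.068
s = 8.1 × 10^-24 M
Check: s = 8.1 x 10^-24 ≪ 0.068, so the approximation is valid.

8.1 × 10^-24 M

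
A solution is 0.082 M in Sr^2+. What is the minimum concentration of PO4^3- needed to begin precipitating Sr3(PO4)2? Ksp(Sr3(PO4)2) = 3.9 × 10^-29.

[PO4^3-] = 2.7e-13 M

Sr3(PO4)2(s) ⇌ 3 Sr^2+(aq) + 2 PO4^3-(aq)
Ksp = [Sr^2+]^3[PO4^3-]^2
Precipitation begins when Q = Ksp. With [Sr^2+] = 0.082 M:
3.9 × 10^-29 = (0.082)^3 × [PO4^3-]^2
[PO4^3-] = (3.9 × 10^-29 / 5.51 × 10^-4)^(1/2) = 2.7 x 10^-13 M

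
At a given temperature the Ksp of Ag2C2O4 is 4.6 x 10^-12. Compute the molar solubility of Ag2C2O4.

s = 1.0 × 10^-4 M

Ag2C2O4(s) ⇌ 2 Ag^+(aq) + C2O4^2-(aq)
Ksp = [Ag^+]^2[C2O4^2-]
With molar solubility s: [Ag^+] = 2s, [C2O4^2-] = s.
Substituting: Ksp = (2s)^2s = 4s^3
s^3 = 4.6 x 10^-12 / 4, so s = 1.0 × 10^-4 M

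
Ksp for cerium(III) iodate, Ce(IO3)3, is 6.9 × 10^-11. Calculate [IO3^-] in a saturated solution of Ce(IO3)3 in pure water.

Ce(IO3)3(s) <=> Ce^3+ + 3 IO3^-
Ksp = [Ce^3+][IO3^-]^3
Let s = molar solubility. Then [Ce^3+] = s and [IO3^-] = 3s.
Substituting: Ksp = s(3s)^3 = 27s^4
s = (6.9 × 10^-11 / 27)^(1/4) = 1.26 x 10^-3 M
[IO3^-] = 3s = 3.8 × 10^-3 M

[IO3^-] ≈ 3.8 × 10^-3 M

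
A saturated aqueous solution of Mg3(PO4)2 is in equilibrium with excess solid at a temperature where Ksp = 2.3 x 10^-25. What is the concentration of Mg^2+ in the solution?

Mg3(PO4)2(s) <=> 3 Mg^2+ + 2 PO4^3-
Ksp = [Mg^2+]^3[PO4^3-]^2
Let s = molar solubility. Then [Mg^2+] = 3s and [PO4^3-] = 2s.
So Ksp = (3s)^3 × (2s)^2 = 108s^5
s = (2.3 x 10^-25 / 108)^(1/5) = 4.63 x 10^-6 M
[Mg^2+] = 3s = 1.4 × 10^-5 M

[Mg^2+] ≈ 1.4e-5 M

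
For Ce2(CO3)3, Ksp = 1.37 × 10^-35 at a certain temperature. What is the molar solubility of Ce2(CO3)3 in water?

s ≈ 4.18 x 10^-8 M

Ce2(CO3)3(s) ⇌ 2 Ce^3+(aq) + 3 CO3^2-(aq)
Ksp = [Ce^3+]^2[CO3^2-]^3
For each mole of Ce2(CO3)3 that dissolves: [Ce^3+] = 2s, [CO3^2-] = 3s.
Substituting: Ksp = (2s)^2(3s)^3 = 108s^5
Solving, s = (1.37 × 10^-35/108)^(1/5) = 4.18 × 10^-8 M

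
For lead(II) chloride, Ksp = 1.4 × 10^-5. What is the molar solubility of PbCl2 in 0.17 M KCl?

PbCl2(s) <=> Pb^2+(aq) + 2 Cl^-(aq)
Ksp = [Pb^2+][Cl^-]^2
Let s be the molar solubility in this solution. [Pb^2+] = s, [Cl^-] = 0.17 + 2s ≈ 0.17 (since Cl^- from KCl dominates).
Ksp ≈ s × (0.17)^2
s = 4.8 × 10^-4 M
Check: 2s = 9.7 × 10^-4 ≪ 0.17, so the approximation is valid.

s = 4.8 x 10^-4 M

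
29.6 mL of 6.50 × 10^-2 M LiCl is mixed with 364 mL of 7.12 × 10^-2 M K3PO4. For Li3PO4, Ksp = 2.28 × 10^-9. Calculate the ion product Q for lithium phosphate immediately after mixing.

7.69e-9

Total volume = 29.6 + 364 = 393.6 mL.
[Li^+] = 6.50 × 10^-2 × (29.6/393.6) = 4.888 × 10^-3 M
[PO4^3-] = 7.12 x 10^-2 × (364/393.6) = 6.585 × 10^-2 M
Li3PO4(s) ⇌ 3 Li^+ + PO4^3-, so Q = [Li^+]^3[PO4^3-]
Q = (4.888 x 10^-3)^3(6.585 x 10^-2) = 7.69 × 10^-9
Q > Ksp, so Li3PO4 will precipitate.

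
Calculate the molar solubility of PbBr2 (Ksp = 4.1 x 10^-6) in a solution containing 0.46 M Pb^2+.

PbBr2(s) <=> Pb^2+ + 2 Br^-
Ksp = [Pb^2+][Br^-]^2
Let s = moles of PbBr2 that dissolve per litre. [Pb^2+] = 0.46 + s ≈ 0.46, [Br^-] = 2s (since the Pb^2+ already present dominates).
Ksp ≈ 0.46 × (2s)^2
s = 1.5 x 10^-3 M
Check: s = 1.5 × 10^-3 ≪ 0.46, so the approximation is valid.

s ≈ 1.5 × 10^-3 M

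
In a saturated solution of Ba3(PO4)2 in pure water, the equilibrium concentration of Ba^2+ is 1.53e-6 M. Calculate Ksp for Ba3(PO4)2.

Ksp ≈ 3.73 x 10^-30

Ba3(PO4)2(s) <=> 3 Ba^2+ + 2 PO4^3-
Stoichiometry gives [PO4^3-] = (2/3)[Ba^2+] = 1.020 × 10^-6 M.
Ksp = [Ba^2+]^3[PO4^3-]^2
Ksp = (1.53 × 10^-6)^3 × (1.020 × 10^-6)^2 = 3.73 × 10^-30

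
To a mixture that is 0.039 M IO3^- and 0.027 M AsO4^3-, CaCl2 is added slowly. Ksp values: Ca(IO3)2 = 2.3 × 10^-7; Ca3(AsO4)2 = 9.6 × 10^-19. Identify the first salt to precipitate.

Ca3(AsO4)2

Each salt begins to precipitate when Q = Ksp, i.e. when [Ca^2+] reaches its threshold.
For Ca(IO3)2: 2.3 × 10^-7 = (0.039)^2 × [Ca^2+]  ⇒  [Ca^2+] = 1.5 × 10^-4 M.
For Ca3(AsO4)2: 9.6 × 10^-19 = (0.027)^2 × [Ca^2+]^3  ⇒  [Ca^2+] = 1.1 × 10^-5 M.
The salt with the lower threshold [Ca^2+] precipitates first: Ca3(AsO4)2.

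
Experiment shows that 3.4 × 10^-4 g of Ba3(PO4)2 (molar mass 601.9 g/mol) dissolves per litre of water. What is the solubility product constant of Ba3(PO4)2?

Ksp = 6.2 × 10^-30

Molar solubility s = (3.4 x 10^-4 g/L) / (601.9 g/mol) = 5.65 × 10^-7 M.
Ba3(PO4)2(s) <=> 3 Ba^2+ + 2 PO4^3-
For each mole of Ba3(PO4)2 that dissolves: [Ba^2+] = 3s, [PO4^3-] = 2s.
Ksp = [Ba^2+]^3[PO4^3-]^2
So Ksp = (3s)^3 × (2s)^2 = 108s^5
Ksp = 108 × (5.65 × 10^-7)^5 = 6.2 × 10^-30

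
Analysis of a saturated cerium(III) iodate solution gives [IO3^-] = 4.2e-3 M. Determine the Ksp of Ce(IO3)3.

Ksp = 1.0 x 10^-10

Ce(IO3)3(s) <=> Ce^3+ + 3 IO3^-
Stoichiometry gives [Ce^3+] = (1/3)[IO3^-] = 1.40 × 10^-3 M.
Ksp = [Ce^3+][IO3^-]^3
Ksp = 1.40 x 10^-3 × (4.2 x 10^-3)^3 = 1.0 × 10^-10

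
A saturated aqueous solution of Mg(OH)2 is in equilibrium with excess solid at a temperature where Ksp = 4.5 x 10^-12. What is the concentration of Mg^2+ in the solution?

[Mg^2+] = 1.0e-4 M

Mg(OH)2(s) <=> Mg^2+(aq) + 2 OH^-(aq)
Ksp = [Mg^2+][OH^-]^2
For each mole of Mg(OH)2 that dissolves: [Mg^2+] = s, [OH^-] = 2s.
Ksp = s(2s)^2 = 4s^3
s^3 = 4.5 x 10^-12 / 4, so s = 1.04 × 10^-4 M
[Mg^2+] = s = 1.0 × 10^-4 M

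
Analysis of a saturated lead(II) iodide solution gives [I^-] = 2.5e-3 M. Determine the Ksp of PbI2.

PbI2(s) <=> Pb^2+ + 2 I^-
Stoichiometry gives [Pb^2+] = (1/2)[I^-] = 1.25 x 10^-3 M.
Ksp = [Pb^2+][I^-]^2
Ksp = 1.25 × 10^-3 × (2.5 × 10^-3)^2 = 7.8 × 10^-9

7.8e-9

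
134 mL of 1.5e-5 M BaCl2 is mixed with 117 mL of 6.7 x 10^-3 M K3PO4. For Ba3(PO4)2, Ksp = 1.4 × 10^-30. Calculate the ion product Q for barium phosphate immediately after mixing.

Q ≈ 5.0 × 10^-21

Total volume = 134 + 117 = 251 mL.
[Ba^2+] = 1.5 × 10^-5 × (134/251) = 8.01 × 10^-6 M
[PO4^3-] = 6.7 × 10^-3 × (117/251) = 3.12 × 10^-3 M
Ba3(PO4)2(s) ⇌ 3 Ba^2+(aq) + 2 PO4^3-(aq), so Q = [Ba^2+]^3[PO4^3-]^2
Q = (8.01 × 10^-6)^3(3.12 × 10^-3)^2 = 5.0 × 10^-21
Q > Ksp, so Ba3(PO4)2 will precipitate.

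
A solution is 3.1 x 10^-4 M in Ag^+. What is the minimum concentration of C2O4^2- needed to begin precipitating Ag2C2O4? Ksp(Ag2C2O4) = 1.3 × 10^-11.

1.4 x 10^-4 M

Ag2C2O4(s) ⇌ 2 Ag^+(aq) + C2O4^2-(aq)
Ksp = [Ag^+]^2[C2O4^2-]
Precipitation begins when Q = Ksp. With [Ag^+] = 3.1 x 10^-4 M:
1.3 × 10^-11 = (3.1 x 10^-4)^2 × [C2O4^2-]
[C2O4^2-] = (1.3 × 10^-11 / 9.61 x 10^-8) = 1.4 × 10^-4 M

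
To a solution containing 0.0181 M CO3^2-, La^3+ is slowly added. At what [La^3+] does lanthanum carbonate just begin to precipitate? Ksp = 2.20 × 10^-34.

La2(CO3)3(s) ⇌ 2 La^3+(aq) + 3 CO3^2-(aq)
Ksp = [La^3+]^2[CO3^2-]^3
Precipitation begins when Q = Ksp. With [CO3^2-] = 0.0181 M:
2.20 × 10^-34 = (0.0181)^3 × [La^3+]^2
[La^3+] = (2.20 × 10^-34 / 5.930 × 10^-6)^(1/2) = 6.09 x 10^-15 M

[La^3+] = 6.09e-15 M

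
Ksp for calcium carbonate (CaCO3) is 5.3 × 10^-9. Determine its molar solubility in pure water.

7.3e-5 M

CaCO3(s) ⇌ Ca^2+(aq) + CO3^2-(aq)
Ksp = [Ca^2+][CO3^2-]
Let s = molar solubility. Then [Ca^2+] = s and [CO3^2-] = s.
Ksp = s × s = s^2
s = √(5.3 × 10^-9) = 7.3 × 10^-5 M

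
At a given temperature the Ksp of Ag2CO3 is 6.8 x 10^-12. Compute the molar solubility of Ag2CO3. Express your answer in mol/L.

s ≈ 1.2 x 10^-4 M

Ag2CO3(s) ⇌ 2 Ag^+(aq) + CO3^2-(aq)
Ksp = [Ag^+]^2[CO3^2-]
For each mole of Ag2CO3 that dissolves: [Ag^+] = 2s, [CO3^2-] = s.
Ksp = (2s)^2s = 4s^3
Solving, s = (6.8 x 10^-12/4)^(1/3) = 1.2 × 10^-4 M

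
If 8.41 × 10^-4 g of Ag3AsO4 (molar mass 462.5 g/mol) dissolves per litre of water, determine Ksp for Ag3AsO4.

Molar solubility s = (8.41 x 10^-4 g/L) / (462.5 g/mol) = 1.818 × 10^-6 M.
Ag3AsO4(s) ⇌ 3 Ag^+ + AsO4^3-
Let s = molar solubility. Then [Ag^+] = 3s and [AsO4^3-] = s.
Ksp = [Ag^+]^3[AsO4^3-]
Ksp = (3s)^3s = 27s^4
Ksp = 27 × (1.818 × 10^-6)^4 = 2.95 x 10^-22

2.95 × 10^-22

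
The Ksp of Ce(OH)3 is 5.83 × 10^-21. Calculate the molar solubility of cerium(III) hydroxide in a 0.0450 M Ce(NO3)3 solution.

Ce(OH)3(s) <=> Ce^3+ + 3 OH^-
Ksp = [Ce^3+][OH^-]^3
Let s = moles of Ce(OH)3 that dissolve per litre. [Ce^3+] = 0.0450 + s ≈ 0.0450, [OH^-] = 3s (common-ion effect: Ce^3+ is already 0.0450 M).
Ksp ≈ 0.0450 × (3s)^3
s = 1.69 × 10^-7 M
Check: s = 1.7 × 10^-7 ≪ 0.0450, so the approximation is valid.

s = 1.69 x 10^-7 M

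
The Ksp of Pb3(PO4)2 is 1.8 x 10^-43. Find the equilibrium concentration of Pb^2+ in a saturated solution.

3.3 × 10^-9 M

Pb3(PO4)2(s) ⇌ 3 Pb^2+(aq) + 2 PO4^3-(aq)
Ksp = [Pb^2+]^3[PO4^3-]^2
For each mole of Pb3(PO4)2 that dissolves: [Pb^2+] = 3s, [PO4^3-] = 2s.
Ksp = (3s)^3(2s)^2 = 108s^5
s^5 = 1.8 x 10^-43 / 108, so s = 1.11 × 10^-9 M
[Pb^2+] = 3s = 3.3 × 10^-9 M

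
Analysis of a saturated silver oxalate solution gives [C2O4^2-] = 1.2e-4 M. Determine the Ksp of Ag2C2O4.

Ksp ≈ 6.9e-12

Ag2C2O4(s) ⇌ 2 Ag^+ + C2O4^2-
Stoichiometry gives [Ag^+] = (2/1)[C2O4^2-] = 2.40 x 10^-4 M.
Ksp = [Ag^+]^2[C2O4^2-]
Ksp = (2.40 x 10^-4)^2 × 1.2 x 10^-4 = 6.9 x 10^-12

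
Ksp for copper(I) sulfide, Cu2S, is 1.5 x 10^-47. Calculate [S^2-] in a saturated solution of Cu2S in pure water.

Cu2S(s) ⇌ 2 Cu^+ + S^2-
Ksp = [Cu^+]^2[S^2-]
Let s = molar solubility. Then [Cu^+] = 2s and [S^2-] = s.
So Ksp = (2s)^2 × s = 4s^3
Solving, s = (1.5 x 10^-47/4)^(1/3) = 1.55 x 10^-16 M
[S^2-] = s = 1.6 x 10^-16 M

[S^2-] = 1.6 x 10^-16 M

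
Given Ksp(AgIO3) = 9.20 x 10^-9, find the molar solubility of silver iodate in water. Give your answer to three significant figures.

9.59e-5 M

AgIO3(s) <=> Ag^+ + IO3^-
Ksp = [Ag^+][IO3^-]
If s mol/L of AgIO3 dissolves, [Ag^+] = s and [IO3^-] = s.
Ksp = (s)(s) = s^2
s = (9.20 x 10^-9)^(1/2) = 9.59 × 10^-5 M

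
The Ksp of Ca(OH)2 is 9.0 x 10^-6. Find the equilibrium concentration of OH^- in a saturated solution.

Ca(OH)2(s) ⇌ Ca^2+ + 2 OH^-
Ksp = [Ca^2+][OH^-]^2
For each mole of Ca(OH)2 that dissolves: [Ca^2+] = s, [OH^-] = 2s.
Substituting: Ksp = s(2s)^2 = 4s^3
Solving, s = (9.0 x 10^-6/4)^(1/3) = 1.31 x 10^-2 M
[OH^-] = 2s = 2.6 × 10^-2 M

[OH^-] = 2.6 x 10^-2 M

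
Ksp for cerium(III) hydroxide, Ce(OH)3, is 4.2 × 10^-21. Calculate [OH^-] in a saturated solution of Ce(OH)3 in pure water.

Ce(OH)3(s) ⇌ Ce^3+ + 3 OH^-
Ksp = [Ce^3+][OH^-]^3
For each mole of Ce(OH)3 that dissolves: [Ce^3+] = s, [OH^-] = 3s.
Ksp = s(3s)^3 = 27s^4
s = (4.2 × 10^-21 / 27)^(1/4) = 3.53 × 10^-6 M
[OH^-] = 3s = 1.1 × 10^-5 M

[OH^-] ≈ 1.1e-5 M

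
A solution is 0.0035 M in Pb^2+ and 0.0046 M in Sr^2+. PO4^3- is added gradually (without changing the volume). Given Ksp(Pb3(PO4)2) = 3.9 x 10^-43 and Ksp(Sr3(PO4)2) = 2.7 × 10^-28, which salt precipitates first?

Pb3(PO4)2

Each salt begins to precipitate when Q = Ksp, i.e. when [PO4^3-] reaches its threshold.
For Pb3(PO4)2: 3.9 x 10^-43 = (0.0035)^3 × [PO4^3-]^2  ⇒  [PO4^3-] = 3.0 × 10^-18 M.
For Sr3(PO4)2: 2.7 × 10^-28 = (0.0046)^3 × [PO4^3-]^2  ⇒  [PO4^3-] = 5.3 x 10^-11 M.
The salt with the lower threshold [PO4^3-] precipitates first: Pb3(PO4)2.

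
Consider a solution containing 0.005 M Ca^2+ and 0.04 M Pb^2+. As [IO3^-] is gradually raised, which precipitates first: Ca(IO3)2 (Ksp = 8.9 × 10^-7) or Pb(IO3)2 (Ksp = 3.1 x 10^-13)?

Pb(IO3)2

Each salt begins to precipitate when Q = Ksp, i.e. when [IO3^-] reaches its threshold.
For Ca(IO3)2: 8.9 × 10^-7 = 0.005 × [IO3^-]^2  ⇒  [IO3^-] = 1.3 × 10^-2 M.
For Pb(IO3)2: 3.1 x 10^-13 = 0.04 × [IO3^-]^2  ⇒  [IO3^-] = 2.8 × 10^-6 M.
The salt with the lower threshold [IO3^-] precipitates first: Pb(IO3)2.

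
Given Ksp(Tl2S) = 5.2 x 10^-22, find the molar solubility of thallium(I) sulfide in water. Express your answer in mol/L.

5.1 × 10^-8 M

Tl2S(s) ⇌ 2 Tl^+ + S^2-
Ksp = [Tl^+]^2[S^2-]
For each mole of Tl2S that dissolves: [Tl^+] = 2s, [S^2-] = s.
Ksp = (2s)^2s = 4s^3
s^3 = 5.2 x 10^-22 / 4, so s = 5.1 x 10^-8 M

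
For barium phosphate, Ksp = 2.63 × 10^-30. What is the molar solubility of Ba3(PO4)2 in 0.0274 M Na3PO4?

s ≈ 5.06e-10 M

Ba3(PO4)2(s) <=> 3 Ba^2+ + 2 PO4^3-
Ksp = [Ba^2+]^3[PO4^3-]^2
Let s be the molar solubility in this solution. [Ba^2+] = 3s, [PO4^3-] = 0.0274 + 2s ≈ 0.0274 (Ksp is small, so little additional dissolves).
Ksp ≈ (3s)^3 × (0.0274)^2
s = 5.06 × 10^-10 M
Check: 2s = 1.0 × 10^-9 ≪ 0.0274, so the approximation is valid.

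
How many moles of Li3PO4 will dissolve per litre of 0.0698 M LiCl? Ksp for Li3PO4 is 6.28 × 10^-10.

Li3PO4(s) <=> 3 Li^+(aq) + PO4^3-(aq)
Ksp = [Li^+]^3[PO4^3-]
If s mol/L dissolves here, [Li^+] = 0.0698 + 3s ≈ 0.0698, [PO4^3-] = s (since Li^+ from LiCl dominates).
Ksp ≈ (0.0698)^3 × s
s = 1.85 × 10^-6 M
Check: 3s = 5.5 × 10^-6 ≪ 0.0698, so the approximation is valid.

1.85e-6 M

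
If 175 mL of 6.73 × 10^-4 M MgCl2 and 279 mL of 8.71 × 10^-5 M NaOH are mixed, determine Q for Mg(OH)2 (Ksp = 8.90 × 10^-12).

Q = 7.43e-13

Total volume = 175 + 279 = 454 mL.
[Mg^2+] = 6.73 × 10^-4 × (175/454) = 2.594 × 10^-4 M
[OH^-] = 8.71 x 10^-5 × (279/454) = 5.353 × 10^-5 M
Mg(OH)2(s) <=> Mg^2+ + 2 OH^-, so Q = [Mg^2+][OH^-]^2
Q = (2.594 x 10^-4)(5.353 x 10^-5)^2 = 7.43 x 10^-13
Q < Ksp, so no precipitate of Mg(OH)2 forms.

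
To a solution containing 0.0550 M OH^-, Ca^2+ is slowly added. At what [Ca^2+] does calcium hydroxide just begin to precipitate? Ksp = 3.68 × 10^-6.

Ca(OH)2(s) ⇌ Ca^2+ + 2 OH^-
Ksp = [Ca^2+][OH^-]^2
Precipitation begins when Q = Ksp. With [OH^-] = 0.0550 M:
3.68 × 10^-6 = (0.0550)^2 × [Ca^2+]
[Ca^2+] = (3.68 × 10^-6 / 3.025 × 10^-3) = 1.22 × 10^-3 M

1.22 × 10^-3 M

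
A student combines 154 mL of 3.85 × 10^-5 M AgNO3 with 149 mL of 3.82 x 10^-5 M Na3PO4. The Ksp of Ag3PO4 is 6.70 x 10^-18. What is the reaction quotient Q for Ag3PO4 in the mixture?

Q = 1.41e-19

Total volume = 154 + 149 = 303 mL.
[Ag^+] = 3.85 × 10^-5 × (154/303) = 1.957 x 10^-5 M
[PO4^3-] = 3.82 x 10^-5 × (149/303) = 1.878 x 10^-5 M
Ag3PO4(s) <=> 3 Ag^+(aq) + PO4^3-(aq), so Q = [Ag^+]^3[PO4^3-]
Q = (1.957 x 10^-5)^3(1.878 x 10^-5) = 1.41 × 10^-19
Q < Ksp, so no precipitate of Ag3PO4 forms.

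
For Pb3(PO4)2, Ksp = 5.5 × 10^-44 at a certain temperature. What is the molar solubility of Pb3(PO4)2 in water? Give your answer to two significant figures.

Pb3(PO4)2(s) <=> 3 Pb^2+(aq) + 2 PO4^3-(aq)
Ksp = [Pb^2+]^3[PO4^3-]^2
For each mole of Pb3(PO4)2 that dissolves: [Pb^2+] = 3s, [PO4^3-] = 2s.
Ksp = (3s)^3(2s)^2 = 108s^5
Solving, s = (5.5 × 10^-44/108)^(1/5) = 8.7 × 10^-10 M

s ≈ 8.7e-10 M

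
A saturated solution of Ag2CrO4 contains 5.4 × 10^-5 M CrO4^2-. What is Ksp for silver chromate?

Ag2CrO4(s) ⇌ 2 Ag^+ + CrO4^2-
Stoichiometry gives [Ag^+] = (2/1)[CrO4^2-] = 1.08 x 10^-4 M.
Ksp = [Ag^+]^2[CrO4^2-]
Ksp = (1.08 × 10^-4)^2 × 5.4 × 10^-5 = 6.3 × 10^-13

6.3e-13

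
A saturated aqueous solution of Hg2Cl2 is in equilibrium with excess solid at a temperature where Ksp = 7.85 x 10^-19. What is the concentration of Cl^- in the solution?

Hg2Cl2(s) <=> Hg2^2+ + 2 Cl^-
Ksp = [Hg2^2+][Cl^-]^2
Let s = molar solubility. Then [Hg2^2+] = s and [Cl^-] = 2s.
So Ksp = s × (2s)^2 = 4s^3
Solving, s = (7.85 x 10^-19/4)^(1/3) = 5.811 × 10^-7 M
[Cl^-] = 2s = 1.16 × 10^-6 M

[Cl^-] = 1.16e-6 M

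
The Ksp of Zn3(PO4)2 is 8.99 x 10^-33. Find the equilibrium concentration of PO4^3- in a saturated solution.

[PO4^3-] = 3.06 × 10^-7 M

Zn3(PO4)2(s) ⇌ 3 Zn^2+ + 2 PO4^3-
Ksp = [Zn^2+]^3[PO4^3-]^2
If s mol/L of Zn3(PO4)2 dissolves, [Zn^2+] = 3s and [PO4^3-] = 2s.
Ksp = (3s)^3(2s)^2 = 108s^5
Solving, s = (8.99 x 10^-33/108)^(1/5) = 1.528 × 10^-7 M
[PO4^3-] = 2s = 3.06 × 10^-7 M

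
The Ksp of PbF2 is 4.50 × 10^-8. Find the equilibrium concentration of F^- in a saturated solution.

4.48 × 10^-3 M

PbF2(s) ⇌ Pb^2+ + 2 F^-
Ksp = [Pb^2+][F^-]^2
If s mol/L of PbF2 dissolves, [Pb^2+] = s and [F^-] = 2s.
Substituting: Ksp = s(2s)^2 = 4s^3
Solving, s = (4.50 × 10^-8/4)^(1/3) = 2.241 × 10^-3 M
[F^-] = 2s = 4.48 × 10^-3 M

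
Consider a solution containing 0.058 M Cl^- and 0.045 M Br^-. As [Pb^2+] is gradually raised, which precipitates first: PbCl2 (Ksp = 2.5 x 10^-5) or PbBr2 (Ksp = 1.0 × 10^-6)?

PbBr2

Precipitation of each salt starts when its ion product equals its Ksp.
For PbCl2: 2.5 x 10^-5 = (0.058)^2 × [Pb^2+]  ⇒  [Pb^2+] = 7.4 x 10^-3 M.
For PbBr2: 1.0 × 10^-6 = (0.045)^2 × [Pb^2+]  ⇒  [Pb^2+] = 4.9 × 10^-4 M.
The salt with the lower threshold [Pb^2+] precipitates first: PbBr2.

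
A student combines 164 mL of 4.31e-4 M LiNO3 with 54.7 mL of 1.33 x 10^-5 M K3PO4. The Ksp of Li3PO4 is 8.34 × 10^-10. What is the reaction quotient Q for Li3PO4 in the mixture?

Total volume = 164 + 54.7 = 218.7 mL.
[Li^+] = 4.31 × 10^-4 × (164/218.7) = 3.232 × 10^-4 M
[PO4^3-] = 1.33 × 10^-5 × (54.7/218.7) = 3.327 × 10^-6 M
Li3PO4(s) <=> 3 Li^+(aq) + PO4^3-(aq), so Q = [Li^+]^3[PO4^3-]
Q = (3.232 × 10^-4)^3(3.327 x 10^-6) = 1.12 × 10^-16
Q < Ksp, so no precipitate of Li3PO4 forms.

Q = 1.12 x 10^-16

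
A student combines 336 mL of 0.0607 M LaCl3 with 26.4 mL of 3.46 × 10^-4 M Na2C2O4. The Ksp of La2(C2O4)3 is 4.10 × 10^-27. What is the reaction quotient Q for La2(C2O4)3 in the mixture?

Q = 5.07 × 10^-17

Total volume = 336 + 26.4 = 362.4 mL.
[La^3+] = 6.07 x 10^-2 × (336/362.4) = 5.628 × 10^-2 M
[C2O4^2-] = 3.46 × 10^-4 × (26.4/362.4) = 2.521 × 10^-5 M
La2(C2O4)3(s) ⇌ 2 La^3+(aq) + 3 C2O4^2-(aq), so Q = [La^3+]^2[C2O4^2-]^3
Q = (5.628 × 10^-2)^2(2.521 × 10^-5)^3 = 5.07 × 10^-17
Q > Ksp, so La2(C2O4)3 will precipitate.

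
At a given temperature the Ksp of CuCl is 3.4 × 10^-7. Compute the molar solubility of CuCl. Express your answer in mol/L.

s ≈ 5.8 × 10^-4 M

CuCl(s) <=> Cu^+(aq) + Cl^-(aq)
Ksp = [Cu^+][Cl^-]
Let s = molar solubility. Then [Cu^+] = s and [Cl^-] = s.
Ksp = s^2
s = (3.4 × 10^-7)^(1/2) = 5.8 × 10^-4 M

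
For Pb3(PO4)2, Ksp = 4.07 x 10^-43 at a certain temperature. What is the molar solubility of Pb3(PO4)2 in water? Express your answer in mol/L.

Pb3(PO4)2(s) ⇌ 3 Pb^2+(aq) + 2 PO4^3-(aq)
Ksp = [Pb^2+]^3[PO4^3-]^2
With molar solubility s: [Pb^2+] = 3s, [PO4^3-] = 2s.
So Ksp = (3s)^3 × (2s)^2 = 108s^5
s^5 = 4.07 x 10^-43 / 108, so s = 1.30 × 10^-9 M

s ≈ 1.30 × 10^-9 M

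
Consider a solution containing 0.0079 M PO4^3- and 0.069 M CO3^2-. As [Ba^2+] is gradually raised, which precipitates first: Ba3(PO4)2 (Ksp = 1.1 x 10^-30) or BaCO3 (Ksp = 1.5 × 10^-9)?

Ba3(PO4)2

Each salt begins to precipitate when Q = Ksp, i.e. when [Ba^2+] reaches its threshold.
For Ba3(PO4)2: 1.1 x 10^-30 = (0.0079)^2 × [Ba^2+]^3  ⇒  [Ba^2+] = 2.6 × 10^-9 M.
For BaCO3: 1.5 × 10^-9 = 0.069 × [Ba^2+]  ⇒  [Ba^2+] = 2.2 x 10^-8 M.
The salt with the lower threshold [Ba^2+] precipitates first: Ba3(PO4)2.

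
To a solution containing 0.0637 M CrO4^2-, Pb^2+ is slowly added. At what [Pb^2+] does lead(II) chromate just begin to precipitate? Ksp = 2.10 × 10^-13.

PbCrO4(s) ⇌ Pb^2+ + CrO4^2-
Ksp = [Pb^2+][CrO4^2-]
Precipitation begins when Q = Ksp. With [CrO4^2-] = 0.0637 M:
2.10 × 10^-13 = (0.0637) × [Pb^2+]
[Pb^2+] = (2.10 × 10^-13 / 6.37 × 10^-2) = 3.30 × 10^-12 M

3.30 x 10^-12 M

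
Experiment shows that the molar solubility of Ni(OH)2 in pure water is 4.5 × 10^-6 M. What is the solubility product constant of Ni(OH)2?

Ksp = 3.6e-16

Ni(OH)2(s) ⇌ Ni^2+(aq) + 2 OH^-(aq)
If s mol/L of Ni(OH)2 dissolves, [Ni^2+] = s and [OH^-] = 2s.
Ksp = [Ni^2+][OH^-]^2
Substituting: Ksp = s(2s)^2 = 4s^3
With s = 4.5 × 10^-6: Ksp = 3.6 x 10^-16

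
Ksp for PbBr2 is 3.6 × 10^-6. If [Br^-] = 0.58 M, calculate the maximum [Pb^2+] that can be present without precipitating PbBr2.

PbBr2(s) ⇌ Pb^2+ + 2 Br^-
Ksp = [Pb^2+][Br^-]^2
Precipitation begins when Q = Ksp. With [Br^-] = 0.58 M:
3.6 × 10^-6 = (0.58)^2 × [Pb^2+]
[Pb^2+] = (3.6 × 10^-6 / 3.36 × 10^-1) = 1.1 × 10^-5 M

[Pb^2+] = 1.1 × 10^-5 M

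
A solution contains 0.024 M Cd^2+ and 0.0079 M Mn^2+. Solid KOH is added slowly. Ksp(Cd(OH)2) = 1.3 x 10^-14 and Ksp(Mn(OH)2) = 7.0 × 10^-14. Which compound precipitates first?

Each salt begins to precipitate when Q = Ksp, i.e. when [OH^-] reaches its threshold.
For Cd(OH)2: 1.3 x 10^-14 = 0.024 × [OH^-]^2  ⇒  [OH^-] = 7.4 × 10^-7 M.
For Mn(OH)2: 7.0 × 10^-14 = 0.0079 × [OH^-]^2  ⇒  [OH^-] = 3.0 × 10^-6 M.
The salt with the lower threshold [OH^-] precipitates first: Cd(OH)2.

Cd(OH)2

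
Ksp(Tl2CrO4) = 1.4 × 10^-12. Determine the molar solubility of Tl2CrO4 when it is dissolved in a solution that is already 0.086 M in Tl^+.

1.9e-10 M

Tl2CrO4(s) <=> 2 Tl^+(aq) + CrO4^2-(aq)
Ksp = [Tl^+]^2[CrO4^2-]
If s mol/L dissolves here, [Tl^+] = 0.086 + 2s ≈ 0.086, [CrO4^2-] = s (Ksp is small, so little additional dissolves).
Ksp ≈ (0.086)^2 × s
s = 1.9 × 10^-10 M
Check: 2s = 3.8 x 10^-10 ≪ 0.086, so the approximation is valid.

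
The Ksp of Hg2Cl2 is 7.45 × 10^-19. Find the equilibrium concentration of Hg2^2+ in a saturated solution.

Hg2Cl2(s) ⇌ Hg2^2+ + 2 Cl^-
Ksp = [Hg2^2+][Cl^-]^2
For each mole of Hg2Cl2 that dissolves: [Hg2^2+] = s, [Cl^-] = 2s.
Ksp = s(2s)^2 = 4s^3
s^3 = 7.45 × 10^-19 / 4, so s = 5.711 × 10^-7 M
[Hg2^2+] = s = 5.71 × 10^-7 M

5.71 × 10^-7 M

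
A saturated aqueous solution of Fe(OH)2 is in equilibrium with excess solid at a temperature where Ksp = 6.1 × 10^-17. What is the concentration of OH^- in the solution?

[OH^-] ≈ 5.0 × 10^-6 M

Fe(OH)2(s) ⇌ Fe^2+(aq) + 2 OH^-(aq)
Ksp = [Fe^2+][OH^-]^2
Let s = molar solubility. Then [Fe^2+] = s and [OH^-] = 2s.
So Ksp = s × (2s)^2 = 4s^3
s = (6.1 × 10^-17 / 4)^(1/3) = 2.48 x 10^-6 M
[OH^-] = 2s = 5.0 × 10^-6 M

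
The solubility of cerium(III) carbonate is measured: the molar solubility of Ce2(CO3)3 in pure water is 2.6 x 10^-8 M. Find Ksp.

1.3e-36

Ce2(CO3)3(s) <=> 2 Ce^3+ + 3 CO3^2-
Let s = molar solubility. Then [Ce^3+] = 2s and [CO3^2-] = 3s.
Ksp = [Ce^3+]^2[CO3^2-]^3
Substituting: Ksp = (2s)^2(3s)^3 = 108s^5
Ksp = 108 × (2.6 x 10^-8)^5 = 1.3 × 10^-36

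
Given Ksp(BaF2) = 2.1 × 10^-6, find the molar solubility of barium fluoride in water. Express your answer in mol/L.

s = 8.1 × 10^-3 M

BaF2(s) <=> Ba^2+ + 2 F^-
Ksp = [Ba^2+][F^-]^2
If s mol/L of BaF2 dissolves, [Ba^2+] = s and [F^-] = 2s.
Ksp = s(2s)^2 = 4s^3
s^3 = 2.1 × 10^-6 / 4, so s = 8.1 × 10^-3 M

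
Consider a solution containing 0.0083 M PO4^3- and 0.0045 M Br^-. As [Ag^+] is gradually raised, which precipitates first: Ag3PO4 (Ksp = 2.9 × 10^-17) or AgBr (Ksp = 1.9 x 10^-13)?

AgBr

Each salt begins to precipitate when Q = Ksp, i.e. when [Ag^+] reaches its threshold.
For Ag3PO4: 2.9 × 10^-17 = 0.0083 × [Ag^+]^3  ⇒  [Ag^+] = 1.5 × 10^-5 M.
For AgBr: 1.9 x 10^-13 = 0.0045 × [Ag^+]  ⇒  [Ag^+] = 4.2 × 10^-11 M.
The salt with the lower threshold [Ag^+] precipitates first: AgBr.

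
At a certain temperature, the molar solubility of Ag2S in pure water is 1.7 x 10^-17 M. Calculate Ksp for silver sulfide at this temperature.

Ksp = 2.0 × 10^-50

Ag2S(s) <=> 2 Ag^+(aq) + S^2-(aq)
Let s = molar solubility. Then [Ag^+] = 2s and [S^2-] = s.
Ksp = [Ag^+]^2[S^2-]
So Ksp = (2s)^2 × s = 4s^3
With s = 1.7 x 10^-17: Ksp = 2.0 x 10^-50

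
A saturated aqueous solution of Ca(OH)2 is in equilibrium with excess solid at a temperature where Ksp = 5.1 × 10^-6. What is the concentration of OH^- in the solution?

Ca(OH)2(s) ⇌ Ca^2+ + 2 OH^-
Ksp = [Ca^2+][OH^-]^2
With molar solubility s: [Ca^2+] = s, [OH^-] = 2s.
Ksp = s(2s)^2 = 4s^3
s^3 = 5.1 × 10^-6 / 4, so s = 1.08 x 10^-2 M
[OH^-] = 2s = 2.2 x 10^-2 M

[OH^-] ≈ 2.2e-2 M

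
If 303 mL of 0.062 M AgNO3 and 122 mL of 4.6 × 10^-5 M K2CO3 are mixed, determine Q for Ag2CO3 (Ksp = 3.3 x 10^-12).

Total volume = 303 + 122 = 425 mL.
[Ag^+] = 6.2 × 10^-2 × (303/425) = 4.42 × 10^-2 M
[CO3^2-] = 4.6 × 10^-5 × (122/425) = 1.32 × 10^-5 M
Ag2CO3(s) ⇌ 2 Ag^+ + CO3^2-, so Q = [Ag^+]^2[CO3^2-]
Q = (4.42 x 10^-2)^2(1.32 × 10^-5) = 2.6 x 10^-8
Q > Ksp, so Ag2CO3 will precipitate.

2.6e-8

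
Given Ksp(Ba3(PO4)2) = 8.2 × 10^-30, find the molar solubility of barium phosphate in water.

s ≈ 6.0e-7 M

Ba3(PO4)2(s) <=> 3 Ba^2+ + 2 PO4^3-
Ksp = [Ba^2+]^3[PO4^3-]^2
Let s = molar solubility. Then [Ba^2+] = 3s and [PO4^3-] = 2s.
So Ksp = (3s)^3 × (2s)^2 = 108s^5
s = (8.2 × 10^-30 / 108)^(1/5) = 6.0 x 10^-7 M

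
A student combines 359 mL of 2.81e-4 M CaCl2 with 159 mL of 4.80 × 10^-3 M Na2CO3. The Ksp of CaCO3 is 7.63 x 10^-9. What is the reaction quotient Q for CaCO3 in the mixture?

Q ≈ 2.87e-7

Total volume = 359 + 159 = 518 mL.
[Ca^2+] = 2.81 × 10^-4 × (359/518) = 1.947 x 10^-4 M
[CO3^2-] = 4.80 × 10^-3 × (159/518) = 1.473 × 10^-3 M
CaCO3(s) ⇌ Ca^2+ + CO3^2-, so Q = [Ca^2+][CO3^2-]
Q = (1.947 × 10^-4)(1.473 × 10^-3) = 2.87 x 10^-7
Q > Ksp, so CaCO3 will precipitate.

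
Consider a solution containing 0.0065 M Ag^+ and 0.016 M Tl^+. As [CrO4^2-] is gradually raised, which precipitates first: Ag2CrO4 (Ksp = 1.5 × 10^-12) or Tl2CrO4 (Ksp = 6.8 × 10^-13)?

Precipitation of each salt starts when its ion product equals its Ksp.
For Ag2CrO4: 1.5 × 10^-12 = (0.0065)^2 × [CrO4^2-]  ⇒  [CrO4^2-] = 3.6 × 10^-8 M.
For Tl2CrO4: 6.8 × 10^-13 = (0.016)^2 × [CrO4^2-]  ⇒  [CrO4^2-] = 2.7 × 10^-9 M.
The salt with the lower threshold [CrO4^2-] precipitates first: Tl2CrO4.

Tl2CrO4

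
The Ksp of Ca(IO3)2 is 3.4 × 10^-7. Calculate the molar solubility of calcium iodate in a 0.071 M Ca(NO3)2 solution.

s = 1.1e-3 M

Ca(IO3)2(s) ⇌ Ca^2+ + 2 IO3^-
Ksp = [Ca^2+][IO3^-]^2
Let s be the molar solubility in this solution. [Ca^2+] = 0.071 + s ≈ 0.071, [IO3^-] = 2s (common-ion effect: Ca^2+ is already 0.071 M).
Ksp ≈ 0.071 × (2s)^2
s = 1.1 x 10^-3 M
Check: s = 1.1 x 10^-3 ≪ 0.071, so the approximation is valid.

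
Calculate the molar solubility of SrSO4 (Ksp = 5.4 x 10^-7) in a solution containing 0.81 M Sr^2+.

SrSO4(s) <=> Sr^2+(aq) + SO4^2-(aq)
Ksp = [Sr^2+][SO4^2-]
Let s be the molar solubility in this solution. [Sr^2+] = 0.81 + s ≈ 0.81, [SO4^2-] = s (Ksp is small, so little additional dissolves).
Ksp ≈ 0.81 × s
s = 6.7 × 10^-7 M
Check: s = 6.7 × 10^-7 ≪ 0.81, so the approximation is valid.

s ≈ 6.7 × 10^-7 M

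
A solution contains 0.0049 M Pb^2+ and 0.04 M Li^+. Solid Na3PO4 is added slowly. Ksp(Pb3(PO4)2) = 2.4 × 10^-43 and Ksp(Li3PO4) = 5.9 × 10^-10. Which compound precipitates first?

Each salt begins to precipitate when Q = Ksp, i.e. when [PO4^3-] reaches its threshold.
For Pb3(PO4)2: 2.4 × 10^-43 = (0.0049)^3 × [PO4^3-]^2  ⇒  [PO4^3-] = 1.4 × 10^-18 M.
For Li3PO4: 5.9 × 10^-10 = (0.04)^3 × [PO4^3-]  ⇒  [PO4^3-] = 9.2 x 10^-6 M.
The salt with the lower threshold [PO4^3-] precipitates first: Pb3(PO4)2.

Pb3(PO4)2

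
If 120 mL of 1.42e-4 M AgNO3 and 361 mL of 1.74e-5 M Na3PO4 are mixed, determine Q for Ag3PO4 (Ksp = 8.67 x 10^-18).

Total volume = 120 + 361 = 481 mL.
[Ag^+] = 1.42 × 10^-4 × (120/481) = 3.543 x 10^-5 M
[PO4^3-] = 1.74 × 10^-5 × (361/481) = 1.306 × 10^-5 M
Ag3PO4(s) <=> 3 Ag^+ + PO4^3-, so Q = [Ag^+]^3[PO4^3-]
Q = (3.543 x 10^-5)^3(1.306 x 10^-5) = 5.81 × 10^-19
Q < Ksp, so no precipitate of Ag3PO4 forms.

Q = 5.81 × 10^-19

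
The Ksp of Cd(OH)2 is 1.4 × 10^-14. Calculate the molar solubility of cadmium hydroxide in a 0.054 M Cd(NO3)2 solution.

s ≈ 2.5 x 10^-7 M

Cd(OH)2(s) <=> Cd^2+(aq) + 2 OH^-(aq)
Ksp = [Cd^2+][OH^-]^2
Let s be the molar solubility in this solution. [Cd^2+] = 0.054 + s ≈ 0.054, [OH^-] = 2s (since Cd^2+ from Cd(NO3)2 dominates).
Ksp ≈ 0.054 × (2s)^2
s = 2.5 × 10^-7 M
Check: s = 2.5 x 10^-7 ≪ 0.054, so the approximation is valid.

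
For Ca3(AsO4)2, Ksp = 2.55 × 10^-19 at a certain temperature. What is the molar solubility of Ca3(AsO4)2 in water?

Ca3(AsO4)2(s) ⇌ 3 Ca^2+(aq) + 2 AsO4^3-(aq)
Ksp = [Ca^2+]^3[AsO4^3-]^2
Let s = molar solubility. Then [Ca^2+] = 3s and [AsO4^3-] = 2s.
So Ksp = (3s)^3 × (2s)^2 = 108s^5
s^5 = 2.55 × 10^-19 / 108, so s = 7.49 x 10^-5 M

7.49 × 10^-5 M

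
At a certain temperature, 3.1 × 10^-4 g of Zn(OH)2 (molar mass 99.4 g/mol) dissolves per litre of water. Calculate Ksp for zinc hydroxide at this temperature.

Ksp = 1.2 x 10^-16

Molar solubility s = (3.1 × 10^-4 g/L) / (99.4 g/mol) = 3.12 × 10^-6 M.
Zn(OH)2(s) ⇌ Zn^2+(aq) + 2 OH^-(aq)
With molar solubility s: [Zn^2+] = s, [OH^-] = 2s.
Ksp = [Zn^2+][OH^-]^2
Ksp = s(2s)^2 = 4s^3
Ksp = 4 × (3.12 × 10^-6)^3 = 1.2 × 10^-16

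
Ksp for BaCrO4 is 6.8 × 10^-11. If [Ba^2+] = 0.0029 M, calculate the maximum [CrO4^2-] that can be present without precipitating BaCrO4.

BaCrO4(s) <=> Ba^2+ + CrO4^2-
Ksp = [Ba^2+][CrO4^2-]
Precipitation begins when Q = Ksp. With [Ba^2+] = 0.0029 M:
6.8 × 10^-11 = (0.0029) × [CrO4^2-]
[CrO4^2-] = (6.8 × 10^-11 / 2.9 × 10^-3) = 2.3 × 10^-8 M

[CrO4^2-] ≈ 2.3 x 10^-8 M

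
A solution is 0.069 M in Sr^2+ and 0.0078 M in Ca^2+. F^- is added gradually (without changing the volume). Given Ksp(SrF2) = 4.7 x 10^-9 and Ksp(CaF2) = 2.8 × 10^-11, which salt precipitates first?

Each salt begins to precipitate when Q = Ksp, i.e. when [F^-] reaches its threshold.
For SrF2: 4.7 x 10^-9 = 0.069 × [F^-]^2  ⇒  [F^-] = 2.6 × 10^-4 M.
For CaF2: 2.8 × 10^-11 = 0.0078 × [F^-]^2  ⇒  [F^-] = 6.0 × 10^-5 M.
The salt with the lower threshold [F^-] precipitates first: CaF2.

CaF2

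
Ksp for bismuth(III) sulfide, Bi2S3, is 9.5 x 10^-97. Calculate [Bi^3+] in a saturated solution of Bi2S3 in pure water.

Bi2S3(s) ⇌ 2 Bi^3+ + 3 S^2-
Ksp = [Bi^3+]^2[S^2-]^3
With molar solubility s: [Bi^3+] = 2s, [S^2-] = 3s.
So Ksp = (2s)^2 × (3s)^3 = 108s^5
s = (9.5 x 10^-97 / 108)^(1/5) = 2.45 × 10^-20 M
[Bi^3+] = 2s = 4.9 × 10^-20 M

[Bi^3+] ≈ 4.9e-20 M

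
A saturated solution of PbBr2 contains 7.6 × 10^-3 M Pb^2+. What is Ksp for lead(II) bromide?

PbBr2(s) ⇌ Pb^2+ + 2 Br^-
Stoichiometry gives [Br^-] = (2/1)[Pb^2+] = 1.52 x 10^-2 M.
Ksp = [Pb^2+][Br^-]^2
Ksp = 7.6 × 10^-3 × (1.52 × 10^-2)^2 = 1.8 × 10^-6

1.8e-6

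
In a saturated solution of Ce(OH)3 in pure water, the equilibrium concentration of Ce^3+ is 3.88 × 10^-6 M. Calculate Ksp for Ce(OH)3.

6.12 × 10^-21

Ce(OH)3(s) ⇌ Ce^3+ + 3 OH^-
Stoichiometry gives [OH^-] = (3/1)[Ce^3+] = 1.164 × 10^-5 M.
Ksp = [Ce^3+][OH^-]^3
Ksp = 3.88 × 10^-6 × (1.164 × 10^-5)^3 = 6.12 × 10^-21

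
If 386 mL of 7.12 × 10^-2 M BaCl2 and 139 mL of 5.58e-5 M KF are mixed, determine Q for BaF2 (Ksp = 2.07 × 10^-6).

Total volume = 386 + 139 = 525 mL.
[Ba^2+] = 7.12 x 10^-2 × (386/525) = 5.235 × 10^-2 M
[F^-] = 5.58 × 10^-5 × (139/525) = 1.477 x 10^-5 M
BaF2(s) <=> Ba^2+(aq) + 2 F^-(aq), so Q = [Ba^2+][F^-]^2
Q = (5.235 × 10^-2)(1.477 x 10^-5)^2 = 1.14 × 10^-11
Q < Ksp, so no precipitate of BaF2 forms.

Q = 1.14 × 10^-11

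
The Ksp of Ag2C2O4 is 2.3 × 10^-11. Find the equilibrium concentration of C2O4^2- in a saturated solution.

Ag2C2O4(s) <=> 2 Ag^+ + C2O4^2-
Ksp = [Ag^+]^2[C2O4^2-]
For each mole of Ag2C2O4 that dissolves: [Ag^+] = 2s, [C2O4^2-] = s.
Substituting: Ksp = (2s)^2s = 4s^3
s^3 = 2.3 × 10^-11 / 4, so s = 1.79 x 10^-4 M
[C2O4^2-] = s = 1.8 x 10^-4 M

[C2O4^2-] ≈ 1.8e-4 M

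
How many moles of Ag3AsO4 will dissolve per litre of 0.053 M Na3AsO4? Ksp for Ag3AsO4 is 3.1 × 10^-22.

6.0 × 10^-8 M

Ag3AsO4(s) <=> 3 Ag^+ + AsO4^3-
Ksp = [Ag^+]^3[AsO4^3-]
If s mol/L dissolves here, [Ag^+] = 3s, [AsO4^3-] = 0.053 + s ≈ 0.053 (Ksp is small, so little additional dissolves).
Ksp ≈ (3s)^3 × 0.053
s = 6.0 x 10^-8 M
Check: s = 6.0 × 10^-8 ≪ 0.053, so the approximation is valid.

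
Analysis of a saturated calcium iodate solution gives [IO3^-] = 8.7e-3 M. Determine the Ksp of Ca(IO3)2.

Ca(IO3)2(s) ⇌ Ca^2+ + 2 IO3^-
Stoichiometry gives [Ca^2+] = (1/2)[IO3^-] = 4.35 × 10^-3 M.
Ksp = [Ca^2+][IO3^-]^2
Ksp = 4.35 × 10^-3 × (8.7 × 10^-3)^2 = 3.3 × 10^-7

3.3 × 10^-7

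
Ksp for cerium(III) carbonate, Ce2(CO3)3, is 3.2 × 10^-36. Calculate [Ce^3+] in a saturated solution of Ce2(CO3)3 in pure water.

Ce2(CO3)3(s) ⇌ 2 Ce^3+ + 3 CO3^2-
Ksp = [Ce^3+]^2[CO3^2-]^3
If s mol/L of Ce2(CO3)3 dissolves, [Ce^3+] = 2s and [CO3^2-] = 3s.
Substituting: Ksp = (2s)^2(3s)^3 = 108s^5
s = (3.2 × 10^-36 / 108)^(1/5) = 3.12 × 10^-8 M
[Ce^3+] = 2s = 6.2 × 10^-8 M

[Ce^3+] ≈ 6.2 × 10^-8 M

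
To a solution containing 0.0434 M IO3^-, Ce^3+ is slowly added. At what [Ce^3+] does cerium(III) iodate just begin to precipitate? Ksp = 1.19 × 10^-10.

Ce(IO3)3(s) ⇌ Ce^3+ + 3 IO3^-
Ksp = [Ce^3+][IO3^-]^3
Precipitation begins when Q = Ksp. With [IO3^-] = 0.0434 M:
1.19 × 10^-10 = (0.0434)^3 × [Ce^3+]
[Ce^3+] = (1.19 × 10^-10 / 8.175 × 10^-5) = 1.46 × 10^-6 M

1.46e-6 M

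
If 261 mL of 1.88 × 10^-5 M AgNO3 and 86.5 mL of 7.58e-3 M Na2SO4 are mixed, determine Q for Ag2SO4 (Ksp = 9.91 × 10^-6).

Q = 3.76e-13

Total volume = 261 + 86.5 = 347.5 mL.
[Ag^+] = 1.88 × 10^-5 × (261/347.5) = 1.412 × 10^-5 M
[SO4^2-] = 7.58 × 10^-3 × (86.5/347.5) = 1.887 × 10^-3 M
Ag2SO4(s) ⇌ 2 Ag^+(aq) + SO4^2-(aq), so Q = [Ag^+]^2[SO4^2-]
Q = (1.412 × 10^-5)^2(1.887 × 10^-3) = 3.76 × 10^-13
Q < Ksp, so no precipitate of Ag2SO4 forms.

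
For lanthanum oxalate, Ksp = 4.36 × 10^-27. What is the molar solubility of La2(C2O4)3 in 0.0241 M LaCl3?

s ≈ 6.53e-9 M

La2(C2O4)3(s) ⇌ 2 La^3+ + 3 C2O4^2-
Ksp = [La^3+]^2[C2O4^2-]^3
If s mol/L dissolves here, [La^3+] = 0.0241 + 2s ≈ 0.0241, [C2O4^2-] = 3s (common-ion effect: La^3+ is already 0.0241 M).
Ksp ≈ (0.0241)^2 × (3s)^3
s = 6.53 x 10^-9 M
Check: 2s = 1.3 × 10^-8 ≪ 0.0241, so the approximation is valid.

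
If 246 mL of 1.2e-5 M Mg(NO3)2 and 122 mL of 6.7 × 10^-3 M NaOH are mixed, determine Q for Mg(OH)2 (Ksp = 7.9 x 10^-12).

4.0 × 10^-11

Total volume = 246 + 122 = 368 mL.
[Mg^2+] = 1.2 × 10^-5 × (246/368) = 8.02 × 10^-6 M
[OH^-] = 6.7 x 10^-3 × (122/368) = 2.22 x 10^-3 M
Mg(OH)2(s) ⇌ Mg^2+ + 2 OH^-, so Q = [Mg^2+][OH^-]^2
Q = (8.02 x 10^-6)(2.22 × 10^-3)^2 = 4.0 x 10^-11
Q > Ksp, so Mg(OH)2 will precipitate.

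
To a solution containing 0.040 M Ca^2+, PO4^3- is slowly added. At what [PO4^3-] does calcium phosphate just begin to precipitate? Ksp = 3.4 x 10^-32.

Ca3(PO4)2(s) ⇌ 3 Ca^2+ + 2 PO4^3-
Ksp = [Ca^2+]^3[PO4^3-]^2
Precipitation begins when Q = Ksp. With [Ca^2+] = 0.040 M:
3.4 x 10^-32 = (0.040)^3 × [PO4^3-]^2
[PO4^3-] = (3.4 x 10^-32 / 6.40 × 10^-5)^(1/2) = 2.3 x 10^-14 M

[PO4^3-] = 2.3e-14 M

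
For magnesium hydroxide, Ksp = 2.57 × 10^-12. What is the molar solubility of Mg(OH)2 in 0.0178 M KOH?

Mg(OH)2(s) ⇌ Mg^2+(aq) + 2 OH^-(aq)
Ksp = [Mg^2+][OH^-]^2
Let s = moles of Mg(OH)2 that dissolve per litre. [Mg^2+] = s, [OH^-] = 0.0178 + 2s ≈ 0.0178 (common-ion effect: OH^- is already 0.0178 M).
Ksp ≈ s × (0.0178)^2
s = 8.11 x 10^-9 M
Check: 2s = 1.6 × 10^-8 ≪ 0.0178, so the approximation is valid.

8.11e-9 M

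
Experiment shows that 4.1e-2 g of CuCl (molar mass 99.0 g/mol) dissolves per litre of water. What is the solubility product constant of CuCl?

1.7 × 10^-7

Molar solubility s = (4.1 × 10^-2 g/L) / (99.0 g/mol) = 4.14 x 10^-4 M.
CuCl(s) <=> Cu^+ + Cl^-
For each mole of CuCl that dissolves: [Cu^+] = s, [Cl^-] = s.
Ksp = [Cu^+][Cl^-]
Ksp = (s)(s) = s^2
Ksp = (4.14 × 10^-4)^2 = 1.7 × 10^-7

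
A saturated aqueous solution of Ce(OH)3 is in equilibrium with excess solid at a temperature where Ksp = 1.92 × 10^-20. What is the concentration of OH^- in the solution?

Ce(OH)3(s) <=> Ce^3+ + 3 OH^-
Ksp = [Ce^3+][OH^-]^3
If s mol/L of Ce(OH)3 dissolves, [Ce^3+] = s and [OH^-] = 3s.
Ksp = s(3s)^3 = 27s^4
s^4 = 1.92 × 10^-20 / 27, so s = 5.164 x 10^-6 M
[OH^-] = 3s = 1.55 × 10^-5 M

[OH^-] ≈ 1.55e-5 M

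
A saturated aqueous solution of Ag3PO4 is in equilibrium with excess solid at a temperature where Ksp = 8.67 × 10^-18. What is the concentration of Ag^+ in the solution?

[Ag^+] = 7.14 x 10^-5 M

Ag3PO4(s) <=> 3 Ag^+(aq) + PO4^3-(aq)
Ksp = [Ag^+]^3[PO4^3-]
For each mole of Ag3PO4 that dissolves: [Ag^+] = 3s, [PO4^3-] = s.
Ksp = (3s)^3s = 27s^4
s = (8.67 × 10^-18 / 27)^(1/4) = 2.380 × 10^-5 M
[Ag^+] = 3s = 7.14 × 10^-5 M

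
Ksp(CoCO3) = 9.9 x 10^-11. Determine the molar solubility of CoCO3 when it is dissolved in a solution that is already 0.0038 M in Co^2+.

s = 2.6 × 10^-8 M

CoCO3(s) ⇌ Co^2+(aq) + CO3^2-(aq)
Ksp = [Co^2+][CO3^2-]
If s mol/L dissolves here, [Co^2+] = 0.0038 + s ≈ 0.0038, [CO3^2-] = s (common-ion effect: Co^2+ is already 0.0038 M).
Ksp ≈ 0.0038 × s
s = 2.6 × 10^-8 M
Check: s = 2.6 x 10^-8 ≪ 0.0038, so the approximation is valid.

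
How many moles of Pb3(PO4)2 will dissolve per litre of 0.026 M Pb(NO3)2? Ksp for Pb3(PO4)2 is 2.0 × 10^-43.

s ≈ 5.3e-20 M

Pb3(PO4)2(s) ⇌ 3 Pb^2+(aq) + 2 PO4^3-(aq)
Ksp = [Pb^2+]^3[PO4^3-]^2
Let s = moles of Pb3(PO4)2 that dissolve per litre. [Pb^2+] = 0.026 + 3s ≈ 0.026, [PO4^3-] = 2s (Ksp is small, so little additional dissolves).
Ksp ≈ (0.026)^3 × (2s)^2
s = 5.3 x 10^-20 M
Check: 3s = 1.6 × 10^-19 ≪ 0.026, so the approximation is valid.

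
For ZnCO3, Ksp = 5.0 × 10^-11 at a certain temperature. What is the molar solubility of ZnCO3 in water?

ZnCO3(s) ⇌ Zn^2+(aq) + CO3^2-(aq)
Ksp = [Zn^2+][CO3^2-]
With molar solubility s: [Zn^2+] = s, [CO3^2-] = s.
Ksp = s^2
s = √(5.0 × 10^-11) = 7.1 × 10^-6 M

7.1e-6 M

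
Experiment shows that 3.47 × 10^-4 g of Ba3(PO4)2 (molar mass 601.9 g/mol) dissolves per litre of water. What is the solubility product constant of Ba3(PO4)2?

6.88 × 10^-30

Molar solubility s = (3.47 × 10^-4 g/L) / (601.9 g/mol) = 5.765 × 10^-7 M.
Ba3(PO4)2(s) ⇌ 3 Ba^2+ + 2 PO4^3-
With molar solubility s: [Ba^2+] = 3s, [PO4^3-] = 2s.
Ksp = [Ba^2+]^3[PO4^3-]^2
So Ksp = (3s)^3 × (2s)^2 = 108s^5
Ksp = 108 × (5.765 x 10^-7)^5 = 6.88 x 10^-30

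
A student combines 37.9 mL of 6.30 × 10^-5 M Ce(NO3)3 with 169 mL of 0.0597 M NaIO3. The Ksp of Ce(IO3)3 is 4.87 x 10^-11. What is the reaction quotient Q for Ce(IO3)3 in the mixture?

1.34e-9

Total volume = 37.9 + 169 = 206.9 mL.
[Ce^3+] = 6.30 × 10^-5 × (37.9/206.9) = 1.154 × 10^-5 M
[IO3^-] = 5.97 × 10^-2 × (169/206.9) = 4.876 × 10^-2 M
Ce(IO3)3(s) ⇌ Ce^3+(aq) + 3 IO3^-(aq), so Q = [Ce^3+][IO3^-]^3
Q = (1.154 x 10^-5)(4.876 × 10^-2)^3 = 1.34 × 10^-9
Q > Ksp, so Ce(IO3)3 will precipitate.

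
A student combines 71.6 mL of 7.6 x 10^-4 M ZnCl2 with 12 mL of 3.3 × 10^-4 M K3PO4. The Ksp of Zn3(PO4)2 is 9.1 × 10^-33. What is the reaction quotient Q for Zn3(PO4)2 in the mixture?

6.2 x 10^-19

Total volume = 71.6 + 12 = 83.6 mL.
[Zn^2+] = 7.6 x 10^-4 × (71.6/83.6) = 6.51 × 10^-4 M
[PO4^3-] = 3.3 × 10^-4 × (12/83.6) = 4.74 × 10^-5 M
Zn3(PO4)2(s) ⇌ 3 Zn^2+ + 2 PO4^3-, so Q = [Zn^2+]^3[PO4^3-]^2
Q = (6.51 × 10^-4)^3(4.74 × 10^-5)^2 = 6.2 x 10^-19
Q > Ksp, so Zn3(PO4)2 will precipitate.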